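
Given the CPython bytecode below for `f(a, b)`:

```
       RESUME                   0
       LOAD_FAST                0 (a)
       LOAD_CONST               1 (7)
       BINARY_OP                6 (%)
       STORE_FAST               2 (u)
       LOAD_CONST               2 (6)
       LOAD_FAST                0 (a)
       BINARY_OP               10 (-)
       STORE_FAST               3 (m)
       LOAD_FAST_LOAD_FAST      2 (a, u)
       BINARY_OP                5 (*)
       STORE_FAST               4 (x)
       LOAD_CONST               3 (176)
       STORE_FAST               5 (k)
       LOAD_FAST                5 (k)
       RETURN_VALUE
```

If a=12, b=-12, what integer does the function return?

LOAD_FAST a → push 12. Stack: [12]
LOAD_CONST → push 7. Stack: [12, 7]
BINARY_OP % → 12 % 7 = 5. Stack: [5]
STORE_FAST u → u=5. Stack: []
LOAD_CONST → push 6. Stack: [6]
LOAD_FAST a → push 12. Stack: [6, 12]
BINARY_OP - → 6 - 12 = -6. Stack: [-6]
STORE_FAST m → m=-6. Stack: []
LOAD_FAST_LOAD_FAST a,u → push 12,5. Stack: [12, 5]
BINARY_OP * → 12 * 5 = 60. Stack: [60]
STORE_FAST x → x=60. Stack: []
LOAD_CONST → push 176. Stack: [176]
STORE_FAST k → k=176. Stack: []
LOAD_FAST k → push 176. Stack: [176]
RETURN_VALUE → return 176.

176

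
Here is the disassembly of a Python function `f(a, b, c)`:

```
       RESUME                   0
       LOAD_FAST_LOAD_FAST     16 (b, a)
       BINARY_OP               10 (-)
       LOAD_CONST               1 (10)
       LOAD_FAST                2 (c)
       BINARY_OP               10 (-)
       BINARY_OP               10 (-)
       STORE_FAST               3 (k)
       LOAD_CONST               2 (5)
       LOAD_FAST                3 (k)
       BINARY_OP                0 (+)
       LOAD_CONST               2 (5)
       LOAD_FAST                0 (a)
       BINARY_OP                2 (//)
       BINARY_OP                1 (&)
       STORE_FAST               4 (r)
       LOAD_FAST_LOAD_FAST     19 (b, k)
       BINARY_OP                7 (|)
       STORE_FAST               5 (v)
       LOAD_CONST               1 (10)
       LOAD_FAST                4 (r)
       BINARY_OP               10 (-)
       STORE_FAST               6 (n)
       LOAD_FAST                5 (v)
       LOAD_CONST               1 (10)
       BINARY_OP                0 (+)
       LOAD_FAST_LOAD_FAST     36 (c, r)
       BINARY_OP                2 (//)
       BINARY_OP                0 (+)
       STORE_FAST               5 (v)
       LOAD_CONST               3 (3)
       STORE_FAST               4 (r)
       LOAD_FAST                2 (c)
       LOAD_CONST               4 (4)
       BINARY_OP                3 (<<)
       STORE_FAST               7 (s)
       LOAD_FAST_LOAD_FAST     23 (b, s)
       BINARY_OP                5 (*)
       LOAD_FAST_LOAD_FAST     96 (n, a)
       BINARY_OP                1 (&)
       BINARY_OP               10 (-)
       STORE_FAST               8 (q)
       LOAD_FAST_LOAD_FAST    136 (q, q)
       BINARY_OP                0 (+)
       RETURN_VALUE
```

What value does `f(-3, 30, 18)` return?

17352

LOAD_FAST_LOAD_FAST b,a → push 30,-3. Stack: [30, -3]
BINARY_OP - → 30 - -3 = 33. Stack: [33]
LOAD_CONST → push 10. Stack: [33, 10]
LOAD_FAST c → push 18. Stack: [33, 10, 18]
BINARY_OP - → 10 - 18 = -8. Stack: [33, -8]
BINARY_OP - → 33 - -8 = 41. Stack: [41]
STORE_FAST k → k=41. Stack: []
LOAD_CONST → push 5. Stack: [5]
LOAD_FAST k → push 41. Stack: [5, 41]
BINARY_OP + → 5 + 41 = 46. Stack: [46]
LOAD_CONST → push 5. Stack: [46, 5]
LOAD_FAST a → push -3. Stack: [46, 5, -3]
BINARY_OP // → 5 // -3 = -2. Stack: [46, -2]
BINARY_OP & → 46 & -2 = 46. Stack: [46]
STORE_FAST r → r=46. Stack: []
LOAD_FAST_LOAD_FAST b,k → push 30,41. Stack: [30, 41]
BINARY_OP | → 30 | 41 = 63. Stack: [63]
STORE_FAST v → v=63. Stack: []
LOAD_CONST → push 10. Stack: [10]
LOAD_FAST r → push 46. Stack: [10, 46]
BINARY_OP - → 10 - 46 = -36. Stack: [-36]
STORE_FAST n → n=-36. Stack: []
LOAD_FAST v → push 63. Stack: [63]
LOAD_CONST → push 10. Stack: [63, 10]
BINARY_OP + → 63 + 10 = 73. Stack: [73]
LOAD_FAST_LOAD_FAST c,r → push 18,46. Stack: [73, 18, 46]
BINARY_OP // → 18 // 46 = 0. Stack: [73, 0]
BINARY_OP + → 73 + 0 = 73. Stack: [73]
STORE_FAST v → v=73. Stack: []
LOAD_CONST → push 3. Stack: [3]
STORE_FAST r → r=3. Stack: []
LOAD_FAST c → push 18. Stack: [18]
LOAD_CONST → push 4. Stack: [18, 4]
BINARY_OP << → 18 << 4 = 288. Stack: [288]
STORE_FAST s → s=288. Stack: []
LOAD_FAST_LOAD_FAST b,s → push 30,288. Stack: [30, 288]
BINARY_OP * → 30 * 288 = 8640. Stack: [8640]
LOAD_FAST_LOAD_FAST n,a → push -36,-3. Stack: [8640, -36, -3]
BINARY_OP & → -36 & -3 = -36. Stack: [8640, -36]
BINARY_OP - → 8640 - -36 = 8676. Stack: [8676]
STORE_FAST q → q=8676. Stack: []
LOAD_FAST_LOAD_FAST q,q → push 8676,8676. Stack: [8676, 8676]
BINARY_OP + → 8676 + 8676 = 17352. Stack: [17352]
RETURN_VALUE → return 17352.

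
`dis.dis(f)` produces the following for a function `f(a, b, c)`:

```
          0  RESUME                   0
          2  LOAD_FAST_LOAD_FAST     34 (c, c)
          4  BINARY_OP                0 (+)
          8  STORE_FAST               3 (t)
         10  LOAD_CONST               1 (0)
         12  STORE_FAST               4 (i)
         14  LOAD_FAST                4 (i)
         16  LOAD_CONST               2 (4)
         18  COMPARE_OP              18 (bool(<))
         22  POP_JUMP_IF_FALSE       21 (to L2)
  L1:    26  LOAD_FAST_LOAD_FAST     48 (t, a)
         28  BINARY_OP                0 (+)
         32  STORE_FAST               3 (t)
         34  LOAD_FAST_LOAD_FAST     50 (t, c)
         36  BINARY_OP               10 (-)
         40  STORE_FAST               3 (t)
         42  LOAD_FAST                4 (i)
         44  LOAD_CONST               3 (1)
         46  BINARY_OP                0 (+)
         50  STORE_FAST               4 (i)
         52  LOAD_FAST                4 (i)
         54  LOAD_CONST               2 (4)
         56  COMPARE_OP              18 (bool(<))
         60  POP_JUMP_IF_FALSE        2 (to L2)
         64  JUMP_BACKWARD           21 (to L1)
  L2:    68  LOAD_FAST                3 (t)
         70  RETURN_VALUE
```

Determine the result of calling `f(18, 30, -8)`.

LOAD_FAST_LOAD_FAST c,c → push -8,-8
BINARY_OP + → -8 + -8 = -16
STORE_FAST t → t=-16
LOAD_CONST → push 0
STORE_FAST i → i=0
LOAD_FAST i → push 0
LOAD_CONST → push 4
COMPARE_OP bool(<) → 0 vs 4 = True
POP_JUMP_IF_FALSE → pop True; no jump
LOAD_FAST_LOAD_FAST t,a → push -16,18
BINARY_OP + → -16 + 18 = 2
STORE_FAST t → t=2
LOAD_FAST_LOAD_FAST t,c → push 2,-8
BINARY_OP - → 2 - -8 = 10
STORE_FAST t → t=10
LOAD_FAST i → push 0
LOAD_CONST → push 1
BINARY_OP + → 0 + 1 = 1
STORE_FAST i → i=1
LOAD_FAST i → push 1
LOAD_CONST → push 4
COMPARE_OP bool(<) → 1 vs 4 = True
POP_JUMP_IF_FALSE → pop True; no jump
LOAD_FAST_LOAD_FAST t,a → push 10,18
BINARY_OP + → 10 + 18 = 28
STORE_FAST t → t=28
LOAD_FAST_LOAD_FAST t,c → push 28,-8
BINARY_OP - → 28 - -8 = 36
STORE_FAST t → t=36
LOAD_FAST i → push 1
LOAD_CONST → push 1
BINARY_OP + → 1 + 1 = 2
STORE_FAST i → i=2
LOAD_FAST i → push 2
LOAD_CONST → push 4
COMPARE_OP bool(<) → 2 vs 4 = True
POP_JUMP_IF_FALSE → pop True; no jump
LOAD_FAST_LOAD_FAST t,a → push 36,18
BINARY_OP + → 36 + 18 = 54
STORE_FAST t → t=54
LOAD_FAST_LOAD_FAST t,c → push 54,-8
BINARY_OP - → 54 - -8 = 62
STORE_FAST t → t=62
LOAD_FAST i → push 2
LOAD_CONST → push 1
BINARY_OP + → 2 + 1 = 3
STORE_FAST i → i=3
LOAD_FAST i → push 3
LOAD_CONST → push 4
COMPARE_OP bool(<) → 3 vs 4 = True
POP_JUMP_IF_FALSE → pop True; no jump
LOAD_FAST_LOAD_FAST t,a → push 62,18
BINARY_OP + → 62 + 18 = 80
STORE_FAST t → t=80
LOAD_FAST_LOAD_FAST t,c → push 80,-8
BINARY_OP - → 80 - -8 = 88
STORE_FAST t → t=88
LOAD_FAST i → push 3
LOAD_CONST → push 1
BINARY_OP + → 3 + 1 = 4
STORE_FAST i → i=4
LOAD_FAST i → push 4
LOAD_CONST → push 4
COMPARE_OP bool(<) → 4 vs 4 = False
POP_JUMP_IF_FALSE → pop False; jump
LOAD_FAST t → push 88
RETURN_VALUE → return 88.

88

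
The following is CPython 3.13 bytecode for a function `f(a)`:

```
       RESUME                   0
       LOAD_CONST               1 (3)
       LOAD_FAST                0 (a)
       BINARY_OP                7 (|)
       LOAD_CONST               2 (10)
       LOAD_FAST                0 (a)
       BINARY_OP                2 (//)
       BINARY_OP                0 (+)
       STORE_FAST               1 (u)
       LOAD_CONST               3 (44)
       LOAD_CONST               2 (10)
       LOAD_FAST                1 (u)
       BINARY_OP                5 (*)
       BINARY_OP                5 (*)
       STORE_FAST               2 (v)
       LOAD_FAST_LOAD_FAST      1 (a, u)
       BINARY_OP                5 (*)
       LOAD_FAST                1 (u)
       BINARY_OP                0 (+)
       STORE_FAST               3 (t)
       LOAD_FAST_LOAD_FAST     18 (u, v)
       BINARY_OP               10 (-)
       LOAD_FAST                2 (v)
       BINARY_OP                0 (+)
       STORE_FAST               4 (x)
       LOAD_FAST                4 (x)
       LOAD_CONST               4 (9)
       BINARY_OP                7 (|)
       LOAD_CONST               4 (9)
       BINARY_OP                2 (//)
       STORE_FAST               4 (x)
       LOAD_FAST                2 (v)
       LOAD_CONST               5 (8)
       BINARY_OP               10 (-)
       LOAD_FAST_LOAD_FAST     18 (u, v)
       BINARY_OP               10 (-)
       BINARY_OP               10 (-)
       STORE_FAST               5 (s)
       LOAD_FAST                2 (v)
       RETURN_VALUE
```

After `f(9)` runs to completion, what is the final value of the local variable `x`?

LOAD_CONST → push 3. Stack: [3]
LOAD_FAST a → push 9. Stack: [3, 9]
BINARY_OP | → 3 | 9 = 11. Stack: [11]
LOAD_CONST → push 10. Stack: [11, 10]
LOAD_FAST a → push 9. Stack: [11, 10, 9]
BINARY_OP // → 10 // 9 = 1. Stack: [11, 1]
BINARY_OP + → 11 + 1 = 12. Stack: [12]
STORE_FAST u → u=12. Stack: []
LOAD_CONST → push 44. Stack: [44]
LOAD_CONST → push 10. Stack: [44, 10]
LOAD_FAST u → push 12. Stack: [44, 10, 12]
BINARY_OP * → 10 * 12 = 120. Stack: [44, 120]
BINARY_OP * → 44 * 120 = 5280. Stack: [5280]
STORE_FAST v → v=5280. Stack: []
LOAD_FAST_LOAD_FAST a,u → push 9,12. Stack: [9, 12]
BINARY_OP * → 9 * 12 = 108. Stack: [108]
LOAD_FAST u → push 12. Stack: [108, 12]
BINARY_OP + → 108 + 12 = 120. Stack: [120]
STORE_FAST t → t=120. Stack: []
LOAD_FAST_LOAD_FAST u,v → push 12,5280. Stack: [12, 5280]
BINARY_OP - → 12 - 5280 = -5268. Stack: [-5268]
LOAD_FAST v → push 5280. Stack: [-5268, 5280]
BINARY_OP + → -5268 + 5280 = 12. Stack: [12]
STORE_FAST x → x=12. Stack: []
LOAD_FAST x → push 12. Stack: [12]
LOAD_CONST → push 9. Stack: [12, 9]
BINARY_OP | → 12 | 9 = 13. Stack: [13]
LOAD_CONST → push 9. Stack: [13, 9]
BINARY_OP // → 13 // 9 = 1. Stack: [1]
STORE_FAST x → x=1. Stack: []
LOAD_FAST v → push 5280. Stack: [5280]
LOAD_CONST → push 8. Stack: [5280, 8]
BINARY_OP - → 5280 - 8 = 5272. Stack: [5272]
LOAD_FAST_LOAD_FAST u,v → push 12,5280. Stack: [5272, 12, 5280]
BINARY_OP - → 12 - 5280 = -5268. Stack: [5272, -5268]
BINARY_OP - → 5272 - -5268 = 10540. Stack: [10540]
STORE_FAST s → s=10540. Stack: []
LOAD_FAST v → push 5280. Stack: [5280]
RETURN_VALUE → return 5280.

1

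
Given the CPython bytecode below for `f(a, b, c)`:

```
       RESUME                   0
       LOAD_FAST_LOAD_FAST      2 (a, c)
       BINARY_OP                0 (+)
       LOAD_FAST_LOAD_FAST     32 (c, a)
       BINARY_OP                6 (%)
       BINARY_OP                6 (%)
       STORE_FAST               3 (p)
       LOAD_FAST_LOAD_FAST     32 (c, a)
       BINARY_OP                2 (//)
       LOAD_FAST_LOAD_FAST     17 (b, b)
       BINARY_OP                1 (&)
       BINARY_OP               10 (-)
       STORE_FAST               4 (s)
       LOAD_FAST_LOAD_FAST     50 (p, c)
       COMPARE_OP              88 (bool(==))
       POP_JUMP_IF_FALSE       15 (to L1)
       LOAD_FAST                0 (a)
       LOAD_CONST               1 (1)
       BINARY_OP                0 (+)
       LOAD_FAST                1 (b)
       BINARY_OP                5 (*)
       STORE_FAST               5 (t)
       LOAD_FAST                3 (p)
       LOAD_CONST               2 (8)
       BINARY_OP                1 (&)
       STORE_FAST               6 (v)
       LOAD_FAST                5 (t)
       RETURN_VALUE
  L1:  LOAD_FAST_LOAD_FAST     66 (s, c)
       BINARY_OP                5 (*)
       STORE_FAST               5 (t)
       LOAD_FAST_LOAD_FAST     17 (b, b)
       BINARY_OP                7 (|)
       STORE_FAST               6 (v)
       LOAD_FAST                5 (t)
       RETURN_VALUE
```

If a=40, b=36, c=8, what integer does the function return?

LOAD_FAST_LOAD_FAST a,c → push 40,8. Stack: [40, 8]
BINARY_OP + → 40 + 8 = 48. Stack: [48]
LOAD_FAST_LOAD_FAST c,a → push 8,40. Stack: [48, 8, 40]
BINARY_OP % → 8 % 40 = 8. Stack: [48, 8]
BINARY_OP % → 48 % 8 = 0. Stack: [0]
STORE_FAST p → p=0. Stack: []
LOAD_FAST_LOAD_FAST c,a → push 8,40. Stack: [8, 40]
BINARY_OP // → 8 // 40 = 0. Stack: [0]
LOAD_FAST_LOAD_FAST b,b → push 36,36. Stack: [0, 36, 36]
BINARY_OP & → 36 & 36 = 36. Stack: [0, 36]
BINARY_OP - → 0 - 36 = -36. Stack: [-36]
STORE_FAST s → s=-36. Stack: []
LOAD_FAST_LOAD_FAST p,c → push 0,8. Stack: [0, 8]
COMPARE_OP bool(==) → 0 vs 8 = False. Stack: [False]
POP_JUMP_IF_FALSE → pop False; jump. Stack: []
LOAD_FAST_LOAD_FAST s,c → push -36,8. Stack: [-36, 8]
BINARY_OP * → -36 * 8 = -288. Stack: [-288]
STORE_FAST t → t=-288. Stack: []
LOAD_FAST_LOAD_FAST b,b → push 36,36. Stack: [36, 36]
BINARY_OP | → 36 | 36 = 36. Stack: [36]
STORE_FAST v → v=36. Stack: []
LOAD_FAST t → push -288. Stack: [-288]
RETURN_VALUE → return -288.

-288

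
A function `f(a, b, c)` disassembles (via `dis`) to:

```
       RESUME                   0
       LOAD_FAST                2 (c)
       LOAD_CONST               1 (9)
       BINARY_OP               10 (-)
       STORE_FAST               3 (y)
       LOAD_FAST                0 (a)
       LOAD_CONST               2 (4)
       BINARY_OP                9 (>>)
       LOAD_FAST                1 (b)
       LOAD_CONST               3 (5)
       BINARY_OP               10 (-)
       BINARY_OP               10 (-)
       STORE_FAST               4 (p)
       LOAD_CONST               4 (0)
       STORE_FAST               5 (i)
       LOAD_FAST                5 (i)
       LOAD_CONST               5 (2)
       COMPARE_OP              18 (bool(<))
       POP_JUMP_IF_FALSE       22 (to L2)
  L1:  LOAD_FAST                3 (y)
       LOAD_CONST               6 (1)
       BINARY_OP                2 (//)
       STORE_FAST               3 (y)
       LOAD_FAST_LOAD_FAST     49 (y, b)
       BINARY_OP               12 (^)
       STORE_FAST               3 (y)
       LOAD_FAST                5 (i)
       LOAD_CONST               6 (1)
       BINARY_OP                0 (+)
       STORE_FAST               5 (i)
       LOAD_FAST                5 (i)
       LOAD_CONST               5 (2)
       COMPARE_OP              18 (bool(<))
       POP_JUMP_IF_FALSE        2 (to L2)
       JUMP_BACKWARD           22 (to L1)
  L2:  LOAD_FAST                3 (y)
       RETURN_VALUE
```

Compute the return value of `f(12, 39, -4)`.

-13

LOAD_FAST c → push -4. Stack: [-4]
LOAD_CONST → push 9. Stack: [-4, 9]
BINARY_OP - → -4 - 9 = -13. Stack: [-13]
STORE_FAST y → y=-13. Stack: []
LOAD_FAST a → push 12. Stack: [12]
LOAD_CONST → push 4. Stack: [12, 4]
BINARY_OP >> → 12 >> 4 = 0. Stack: [0]
LOAD_FAST b → push 39. Stack: [0, 39]
LOAD_CONST → push 5. Stack: [0, 39, 5]
BINARY_OP - → 39 - 5 = 34. Stack: [0, 34]
BINARY_OP - → 0 - 34 = -34. Stack: [-34]
STORE_FAST p → p=-34. Stack: []
LOAD_CONST → push 0. Stack: [0]
STORE_FAST i → i=0. Stack: []
LOAD_FAST i → push 0. Stack: [0]
LOAD_CONST → push 2. Stack: [0, 2]
COMPARE_OP bool(<) → 0 vs 2 = True. Stack: [True]
POP_JUMP_IF_FALSE → pop True; no jump. Stack: []
LOAD_FAST y → push -13. Stack: [-13]
LOAD_CONST → push 1. Stack: [-13, 1]
BINARY_OP // → -13 // 1 = -13. Stack: [-13]
STORE_FAST y → y=-13. Stack: []
LOAD_FAST_LOAD_FAST y,b → push -13,39. Stack: [-13, 39]
BINARY_OP ^ → -13 ^ 39 = -44. Stack: [-44]
STORE_FAST y → y=-44. Stack: []
LOAD_FAST i → push 0. Stack: [0]
LOAD_CONST → push 1. Stack: [0, 1]
BINARY_OP + → 0 + 1 = 1. Stack: [1]
STORE_FAST i → i=1. Stack: []
LOAD_FAST i → push 1. Stack: [1]
LOAD_CONST → push 2. Stack: [1, 2]
COMPARE_OP bool(<) → 1 vs 2 = True. Stack: [True]
POP_JUMP_IF_FALSE → pop True; no jump. Stack: []
LOAD_FAST y → push -44. Stack: [-44]
LOAD_CONST → push 1. Stack: [-44, 1]
BINARY_OP // → -44 // 1 = -44. Stack: [-44]
STORE_FAST y → y=-44. Stack: []
LOAD_FAST_LOAD_FAST y,b → push -44,39. Stack: [-44, 39]
BINARY_OP ^ → -44 ^ 39 = -13. Stack: [-13]
STORE_FAST y → y=-13. Stack: []
LOAD_FAST i → push 1. Stack: [1]
LOAD_CONST → push 1. Stack: [1, 1]
BINARY_OP + → 1 + 1 = 2. Stack: [2]
STORE_FAST i → i=2. Stack: []
LOAD_FAST i → push 2. Stack: [2]
LOAD_CONST → push 2. Stack: [2, 2]
COMPARE_OP bool(<) → 2 vs 2 = False. Stack: [False]
POP_JUMP_IF_FALSE → pop False; jump. Stack: []
LOAD_FAST y → push -13. Stack: [-13]
RETURN_VALUE → return -13.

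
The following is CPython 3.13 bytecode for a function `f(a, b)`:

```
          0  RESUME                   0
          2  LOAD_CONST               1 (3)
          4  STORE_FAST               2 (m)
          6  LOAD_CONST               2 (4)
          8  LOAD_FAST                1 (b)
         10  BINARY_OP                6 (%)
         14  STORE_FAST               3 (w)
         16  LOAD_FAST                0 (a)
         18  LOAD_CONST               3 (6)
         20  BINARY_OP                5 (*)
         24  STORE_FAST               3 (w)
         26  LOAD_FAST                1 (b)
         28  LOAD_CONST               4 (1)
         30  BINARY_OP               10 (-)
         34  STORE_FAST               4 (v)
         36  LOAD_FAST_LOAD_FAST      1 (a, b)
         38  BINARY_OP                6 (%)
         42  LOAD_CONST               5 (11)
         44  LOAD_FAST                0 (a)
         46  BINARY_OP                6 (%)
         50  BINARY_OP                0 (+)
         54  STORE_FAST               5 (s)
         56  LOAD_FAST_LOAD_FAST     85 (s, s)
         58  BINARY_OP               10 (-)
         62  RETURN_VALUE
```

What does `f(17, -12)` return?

LOAD_CONST → push 3. Stack: [3]
STORE_FAST m → m=3. Stack: []
LOAD_CONST → push 4. Stack: [4]
LOAD_FAST b → push -12. Stack: [4, -12]
BINARY_OP % → 4 % -12 = -8. Stack: [-8]
STORE_FAST w → w=-8. Stack: []
LOAD_FAST a → push 17. Stack: [17]
LOAD_CONST → push 6. Stack: [17, 6]
BINARY_OP * → 17 * 6 = 102. Stack: [102]
STORE_FAST w → w=102. Stack: []
LOAD_FAST b → push -12. Stack: [-12]
LOAD_CONST → push 1. Stack: [-12, 1]
BINARY_OP - → -12 - 1 = -13. Stack: [-13]
STORE_FAST v → v=-13. Stack: []
LOAD_FAST_LOAD_FAST a,b → push 17,-12. Stack: [17, -12]
BINARY_OP % → 17 % -12 = -7. Stack: [-7]
LOAD_CONST → push 11. Stack: [-7, 11]
LOAD_FAST a → push 17. Stack: [-7, 11, 17]
BINARY_OP % → 11 % 17 = 11. Stack: [-7, 11]
BINARY_OP + → -7 + 11 = 4. Stack: [4]
STORE_FAST s → s=4. Stack: []
LOAD_FAST_LOAD_FAST s,s → push 4,4. Stack: [4, 4]
BINARY_OP - → 4 - 4 = 0. Stack: [0]
RETURN_VALUE → return 0.

0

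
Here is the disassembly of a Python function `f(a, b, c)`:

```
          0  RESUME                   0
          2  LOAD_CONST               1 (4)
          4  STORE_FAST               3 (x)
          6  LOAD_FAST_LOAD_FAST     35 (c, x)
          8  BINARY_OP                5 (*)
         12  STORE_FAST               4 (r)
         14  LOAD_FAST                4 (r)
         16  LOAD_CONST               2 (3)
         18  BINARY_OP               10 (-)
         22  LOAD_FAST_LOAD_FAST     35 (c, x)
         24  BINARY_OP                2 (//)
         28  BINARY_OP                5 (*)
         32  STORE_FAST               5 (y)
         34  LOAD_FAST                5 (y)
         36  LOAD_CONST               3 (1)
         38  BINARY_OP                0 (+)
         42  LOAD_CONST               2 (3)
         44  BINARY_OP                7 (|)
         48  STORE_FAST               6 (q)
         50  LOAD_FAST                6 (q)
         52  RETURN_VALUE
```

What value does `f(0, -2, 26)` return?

LOAD_CONST → push 4. Stack: [4]
STORE_FAST x → x=4. Stack: []
LOAD_FAST_LOAD_FAST c,x → push 26,4. Stack: [26, 4]
BINARY_OP * → 26 * 4 = 104. Stack: [104]
STORE_FAST r → r=104. Stack: []
LOAD_FAST r → push 104. Stack: [104]
LOAD_CONST → push 3. Stack: [104, 3]
BINARY_OP - → 104 - 3 = 101. Stack: [101]
LOAD_FAST_LOAD_FAST c,x → push 26,4. Stack: [101, 26, 4]
BINARY_OP // → 26 // 4 = 6. Stack: [101, 6]
BINARY_OP * → 101 * 6 = 606. Stack: [606]
STORE_FAST y → y=606. Stack: []
LOAD_FAST y → push 606. Stack: [606]
LOAD_CONST → push 1. Stack: [606, 1]
BINARY_OP + → 606 + 1 = 607. Stack: [607]
LOAD_CONST → push 3. Stack: [607, 3]
BINARY_OP | → 607 | 3 = 607. Stack: [607]
STORE_FAST q → q=607. Stack: []
LOAD_FAST q → push 607. Stack: [607]
RETURN_VALUE → return 607.

607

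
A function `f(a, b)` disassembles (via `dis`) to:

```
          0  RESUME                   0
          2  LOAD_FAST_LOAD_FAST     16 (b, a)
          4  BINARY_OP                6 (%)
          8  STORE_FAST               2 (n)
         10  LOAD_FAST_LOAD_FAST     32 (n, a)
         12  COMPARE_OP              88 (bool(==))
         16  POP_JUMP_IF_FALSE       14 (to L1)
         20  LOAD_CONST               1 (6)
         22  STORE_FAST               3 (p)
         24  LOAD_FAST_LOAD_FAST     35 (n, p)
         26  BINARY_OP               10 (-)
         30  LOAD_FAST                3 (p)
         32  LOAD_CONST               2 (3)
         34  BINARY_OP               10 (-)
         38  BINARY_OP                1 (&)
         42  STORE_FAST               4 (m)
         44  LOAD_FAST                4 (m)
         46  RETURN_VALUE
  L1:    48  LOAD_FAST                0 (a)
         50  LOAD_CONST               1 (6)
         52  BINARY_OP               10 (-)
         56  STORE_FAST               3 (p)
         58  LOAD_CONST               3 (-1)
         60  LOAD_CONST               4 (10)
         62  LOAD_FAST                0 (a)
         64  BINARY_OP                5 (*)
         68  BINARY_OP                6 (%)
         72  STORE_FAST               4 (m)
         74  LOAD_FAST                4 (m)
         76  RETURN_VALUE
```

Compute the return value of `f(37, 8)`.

369

LOAD_FAST_LOAD_FAST b,a → push 8,37. Stack: [8, 37]
BINARY_OP % → 8 % 37 = 8. Stack: [8]
STORE_FAST n → n=8. Stack: []
LOAD_FAST_LOAD_FAST n,a → push 8,37. Stack: [8, 37]
COMPARE_OP bool(==) → 8 vs 37 = False. Stack: [False]
POP_JUMP_IF_FALSE → pop False; jump. Stack: []
LOAD_FAST a → push 37. Stack: [37]
LOAD_CONST → push 6. Stack: [37, 6]
BINARY_OP - → 37 - 6 = 31. Stack: [31]
STORE_FAST p → p=31. Stack: []
LOAD_CONST → push -1. Stack: [-1]
LOAD_CONST → push 10. Stack: [-1, 10]
LOAD_FAST a → push 37. Stack: [-1, 10, 37]
BINARY_OP * → 10 * 37 = 370. Stack: [-1, 370]
BINARY_OP % → -1 % 370 = 369. Stack: [369]
STORE_FAST m → m=369. Stack: []
LOAD_FAST m → push 369. Stack: [369]
RETURN_VALUE → return 369.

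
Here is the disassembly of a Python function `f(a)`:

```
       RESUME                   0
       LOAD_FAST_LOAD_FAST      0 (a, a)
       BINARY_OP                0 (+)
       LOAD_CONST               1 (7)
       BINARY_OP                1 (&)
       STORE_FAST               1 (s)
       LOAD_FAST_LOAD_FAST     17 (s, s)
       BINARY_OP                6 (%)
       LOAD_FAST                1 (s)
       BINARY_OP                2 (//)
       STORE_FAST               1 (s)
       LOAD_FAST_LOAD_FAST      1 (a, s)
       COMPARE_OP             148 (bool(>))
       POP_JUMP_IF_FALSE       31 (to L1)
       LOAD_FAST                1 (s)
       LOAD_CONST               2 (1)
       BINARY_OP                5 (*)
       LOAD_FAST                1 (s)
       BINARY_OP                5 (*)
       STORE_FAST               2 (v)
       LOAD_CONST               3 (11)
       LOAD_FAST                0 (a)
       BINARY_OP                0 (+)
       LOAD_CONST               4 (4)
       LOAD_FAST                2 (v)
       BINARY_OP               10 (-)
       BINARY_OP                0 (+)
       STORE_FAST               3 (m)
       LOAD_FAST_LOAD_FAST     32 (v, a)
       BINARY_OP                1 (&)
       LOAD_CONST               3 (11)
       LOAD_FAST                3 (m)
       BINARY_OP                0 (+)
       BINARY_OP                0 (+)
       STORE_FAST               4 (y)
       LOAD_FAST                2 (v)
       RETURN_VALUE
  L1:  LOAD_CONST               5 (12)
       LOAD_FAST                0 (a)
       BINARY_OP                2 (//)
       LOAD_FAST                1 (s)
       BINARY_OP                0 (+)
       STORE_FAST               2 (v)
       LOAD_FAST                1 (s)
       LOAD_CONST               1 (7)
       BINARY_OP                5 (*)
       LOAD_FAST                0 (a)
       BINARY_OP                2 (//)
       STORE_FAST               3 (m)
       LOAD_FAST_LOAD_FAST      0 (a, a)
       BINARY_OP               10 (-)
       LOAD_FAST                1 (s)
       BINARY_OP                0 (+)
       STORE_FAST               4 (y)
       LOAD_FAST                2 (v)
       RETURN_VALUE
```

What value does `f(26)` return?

0

LOAD_FAST_LOAD_FAST a,a → push 26,26. Stack: [26, 26]
BINARY_OP + → 26 + 26 = 52. Stack: [52]
LOAD_CONST → push 7. Stack: [52, 7]
BINARY_OP & → 52 & 7 = 4. Stack: [4]
STORE_FAST s → s=4. Stack: []
LOAD_FAST_LOAD_FAST s,s → push 4,4. Stack: [4, 4]
BINARY_OP % → 4 % 4 = 0. Stack: [0]
LOAD_FAST s → push 4. Stack: [0, 4]
BINARY_OP // → 0 // 4 = 0. Stack: [0]
STORE_FAST s → s=0. Stack: []
LOAD_FAST_LOAD_FAST a,s → push 26,0. Stack: [26, 0]
COMPARE_OP bool(>) → 26 vs 0 = True. Stack: [True]
POP_JUMP_IF_FALSE → pop True; no jump. Stack: []
LOAD_FAST s → push 0. Stack: [0]
LOAD_CONST → push 1. Stack: [0, 1]
BINARY_OP * → 0 * 1 = 0. Stack: [0]
LOAD_FAST s → push 0. Stack: [0, 0]
BINARY_OP * → 0 * 0 = 0. Stack: [0]
STORE_FAST v → v=0. Stack: []
LOAD_CONST → push 11. Stack: [11]
LOAD_FAST a → push 26. Stack: [11, 26]
BINARY_OP + → 11 + 26 = 37. Stack: [37]
LOAD_CONST → push 4. Stack: [37, 4]
LOAD_FAST v → push 0. Stack: [37, 4, 0]
BINARY_OP - → 4 - 0 = 4. Stack: [37, 4]
BINARY_OP + → 37 + 4 = 41. Stack: [41]
STORE_FAST m → m=41. Stack: []
LOAD_FAST_LOAD_FAST v,a → push 0,26. Stack: [0, 26]
BINARY_OP & → 0 & 26 = 0. Stack: [0]
LOAD_CONST → push 11. Stack: [0, 11]
LOAD_FAST m → push 41. Stack: [0, 11, 41]
BINARY_OP + → 11 + 41 = 52. Stack: [0, 52]
BINARY_OP + → 0 + 52 = 52. Stack: [52]
STORE_FAST y → y=52. Stack: []
LOAD_FAST v → push 0. Stack: [0]
RETURN_VALUE → return 0.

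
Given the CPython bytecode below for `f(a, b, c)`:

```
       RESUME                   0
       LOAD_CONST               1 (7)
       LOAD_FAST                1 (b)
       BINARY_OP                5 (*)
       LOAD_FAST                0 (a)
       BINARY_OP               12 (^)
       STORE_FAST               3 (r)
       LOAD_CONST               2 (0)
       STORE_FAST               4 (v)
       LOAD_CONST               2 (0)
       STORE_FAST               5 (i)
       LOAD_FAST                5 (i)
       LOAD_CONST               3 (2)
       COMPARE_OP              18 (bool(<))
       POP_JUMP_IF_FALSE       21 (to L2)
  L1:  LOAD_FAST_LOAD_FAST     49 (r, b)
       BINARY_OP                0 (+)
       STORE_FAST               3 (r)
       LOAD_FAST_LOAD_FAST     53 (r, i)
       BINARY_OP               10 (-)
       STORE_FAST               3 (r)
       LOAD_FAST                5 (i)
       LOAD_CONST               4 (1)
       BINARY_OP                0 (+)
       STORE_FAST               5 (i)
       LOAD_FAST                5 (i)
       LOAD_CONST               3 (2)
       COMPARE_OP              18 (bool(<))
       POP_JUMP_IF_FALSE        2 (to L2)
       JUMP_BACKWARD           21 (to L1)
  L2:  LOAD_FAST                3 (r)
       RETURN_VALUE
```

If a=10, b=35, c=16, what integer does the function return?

LOAD_CONST → push 7. Stack: [7]
LOAD_FAST b → push 35. Stack: [7, 35]
BINARY_OP * → 7 * 35 = 245. Stack: [245]
LOAD_FAST a → push 10. Stack: [245, 10]
BINARY_OP ^ → 245 ^ 10 = 255. Stack: [255]
STORE_FAST r → r=255. Stack: []
LOAD_CONST → push 0. Stack: [0]
STORE_FAST v → v=0. Stack: []
LOAD_CONST → push 0. Stack: [0]
STORE_FAST i → i=0. Stack: []
LOAD_FAST i → push 0. Stack: [0]
LOAD_CONST → push 2. Stack: [0, 2]
COMPARE_OP bool(<) → 0 vs 2 = True. Stack: [True]
POP_JUMP_IF_FALSE → pop True; no jump. Stack: []
LOAD_FAST_LOAD_FAST r,b → push 255,35. Stack: [255, 35]
BINARY_OP + → 255 + 35 = 290. Stack: [290]
STORE_FAST r → r=290. Stack: []
LOAD_FAST_LOAD_FAST r,i → push 290,0. Stack: [290, 0]
BINARY_OP - → 290 - 0 = 290. Stack: [290]
STORE_FAST r → r=290. Stack: []
LOAD_FAST i → push 0. Stack: [0]
LOAD_CONST → push 1. Stack: [0, 1]
BINARY_OP + → 0 + 1 = 1. Stack: [1]
STORE_FAST i → i=1. Stack: []
LOAD_FAST i → push 1. Stack: [1]
LOAD_CONST → push 2. Stack: [1, 2]
COMPARE_OP bool(<) → 1 vs 2 = True. Stack: [True]
POP_JUMP_IF_FALSE → pop True; no jump. Stack: []
LOAD_FAST_LOAD_FAST r,b → push 290,35. Stack: [290, 35]
BINARY_OP + → 290 + 35 = 325. Stack: [325]
STORE_FAST r → r=325. Stack: []
LOAD_FAST_LOAD_FAST r,i → push 325,1. Stack: [325, 1]
BINARY_OP - → 325 - 1 = 324. Stack: [324]
STORE_FAST r → r=324. Stack: []
LOAD_FAST i → push 1. Stack: [1]
LOAD_CONST → push 1. Stack: [1, 1]
BINARY_OP + → 1 + 1 = 2. Stack: [2]
STORE_FAST i → i=2. Stack: []
LOAD_FAST i → push 2. Stack: [2]
LOAD_CONST → push 2. Stack: [2, 2]
COMPARE_OP bool(<) → 2 vs 2 = False. Stack: [False]
POP_JUMP_IF_FALSE → pop False; jump. Stack: []
LOAD_FAST r → push 324. Stack: [324]
RETURN_VALUE → return 324.

324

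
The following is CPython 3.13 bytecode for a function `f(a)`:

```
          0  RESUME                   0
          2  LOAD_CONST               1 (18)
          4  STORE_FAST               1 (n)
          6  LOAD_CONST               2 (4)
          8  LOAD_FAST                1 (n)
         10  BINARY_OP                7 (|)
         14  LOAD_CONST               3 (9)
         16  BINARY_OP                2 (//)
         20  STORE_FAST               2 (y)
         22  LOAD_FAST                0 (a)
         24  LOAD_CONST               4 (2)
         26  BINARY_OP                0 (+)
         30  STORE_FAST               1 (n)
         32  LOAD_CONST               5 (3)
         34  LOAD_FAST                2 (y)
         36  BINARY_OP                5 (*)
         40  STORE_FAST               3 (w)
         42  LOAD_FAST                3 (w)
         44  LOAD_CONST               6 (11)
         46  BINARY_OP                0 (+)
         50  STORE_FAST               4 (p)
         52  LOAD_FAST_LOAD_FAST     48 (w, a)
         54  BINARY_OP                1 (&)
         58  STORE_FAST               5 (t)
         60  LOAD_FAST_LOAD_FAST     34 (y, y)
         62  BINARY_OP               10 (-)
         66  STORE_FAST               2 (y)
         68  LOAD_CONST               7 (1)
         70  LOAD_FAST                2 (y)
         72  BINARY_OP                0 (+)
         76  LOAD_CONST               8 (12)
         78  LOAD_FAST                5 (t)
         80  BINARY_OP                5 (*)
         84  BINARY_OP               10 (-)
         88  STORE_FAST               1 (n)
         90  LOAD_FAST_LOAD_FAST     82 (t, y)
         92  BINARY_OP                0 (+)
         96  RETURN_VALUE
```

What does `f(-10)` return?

LOAD_CONST → push 18. Stack: [18]
STORE_FAST n → n=18. Stack: []
LOAD_CONST → push 4. Stack: [4]
LOAD_FAST n → push 18. Stack: [4, 18]
BINARY_OP | → 4 | 18 = 22. Stack: [22]
LOAD_CONST → push 9. Stack: [22, 9]
BINARY_OP // → 22 // 9 = 2. Stack: [2]
STORE_FAST y → y=2. Stack: []
LOAD_FAST a → push -10. Stack: [-10]
LOAD_CONST → push 2. Stack: [-10, 2]
BINARY_OP + → -10 + 2 = -8. Stack: [-8]
STORE_FAST n → n=-8. Stack: []
LOAD_CONST → push 3. Stack: [3]
LOAD_FAST y → push 2. Stack: [3, 2]
BINARY_OP * → 3 * 2 = 6. Stack: [6]
STORE_FAST w → w=6. Stack: []
LOAD_FAST w → push 6. Stack: [6]
LOAD_CONST → push 11. Stack: [6, 11]
BINARY_OP + → 6 + 11 = 17. Stack: [17]
STORE_FAST p → p=17. Stack: []
LOAD_FAST_LOAD_FAST w,a → push 6,-10. Stack: [6, -10]
BINARY_OP & → 6 & -10 = 6. Stack: [6]
STORE_FAST t → t=6. Stack: []
LOAD_FAST_LOAD_FAST y,y → push 2,2. Stack: [2, 2]
BINARY_OP - → 2 - 2 = 0. Stack: [0]
STORE_FAST y → y=0. Stack: []
LOAD_CONST → push 1. Stack: [1]
LOAD_FAST y → push 0. Stack: [1, 0]
BINARY_OP + → 1 + 0 = 1. Stack: [1]
LOAD_CONST → push 12. Stack: [1, 12]
LOAD_FAST t → push 6. Stack: [1, 12, 6]
BINARY_OP * → 12 * 6 = 72. Stack: [1, 72]
BINARY_OP - → 1 - 72 = -71. Stack: [-71]
STORE_FAST n → n=-71. Stack: []
LOAD_FAST_LOAD_FAST t,y → push 6,0. Stack: [6, 0]
BINARY_OP + → 6 + 0 = 6. Stack: [6]
RETURN_VALUE → return 6.

6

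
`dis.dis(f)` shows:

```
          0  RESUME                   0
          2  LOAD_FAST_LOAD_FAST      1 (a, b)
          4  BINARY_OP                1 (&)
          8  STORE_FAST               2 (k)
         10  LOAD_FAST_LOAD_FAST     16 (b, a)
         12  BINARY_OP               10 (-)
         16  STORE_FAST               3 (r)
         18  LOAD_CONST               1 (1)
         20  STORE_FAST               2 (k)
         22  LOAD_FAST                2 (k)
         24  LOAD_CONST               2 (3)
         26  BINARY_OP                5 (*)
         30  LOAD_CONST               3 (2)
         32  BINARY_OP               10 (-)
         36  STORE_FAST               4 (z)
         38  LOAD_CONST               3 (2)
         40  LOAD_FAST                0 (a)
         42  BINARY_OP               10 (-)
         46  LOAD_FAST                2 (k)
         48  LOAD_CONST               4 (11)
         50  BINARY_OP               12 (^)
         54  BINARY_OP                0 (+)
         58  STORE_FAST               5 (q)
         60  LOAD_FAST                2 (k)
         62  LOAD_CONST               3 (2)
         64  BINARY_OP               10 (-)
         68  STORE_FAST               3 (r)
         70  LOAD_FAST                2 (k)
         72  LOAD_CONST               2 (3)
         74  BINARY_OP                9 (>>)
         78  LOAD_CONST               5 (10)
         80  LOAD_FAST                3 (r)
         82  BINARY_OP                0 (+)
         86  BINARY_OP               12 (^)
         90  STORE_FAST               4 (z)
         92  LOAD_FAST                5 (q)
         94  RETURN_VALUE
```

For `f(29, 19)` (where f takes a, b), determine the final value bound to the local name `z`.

9

LOAD_FAST_LOAD_FAST a,b → push 29,19. Stack: [29, 19]
BINARY_OP & → 29 & 19 = 17. Stack: [17]
STORE_FAST k → k=17. Stack: []
LOAD_FAST_LOAD_FAST b,a → push 19,29. Stack: [19, 29]
BINARY_OP - → 19 - 29 = -10. Stack: [-10]
STORE_FAST r → r=-10. Stack: []
LOAD_CONST → push 1. Stack: [1]
STORE_FAST k → k=1. Stack: []
LOAD_FAST k → push 1. Stack: [1]
LOAD_CONST → push 3. Stack: [1, 3]
BINARY_OP * → 1 * 3 = 3. Stack: [3]
LOAD_CONST → push 2. Stack: [3, 2]
BINARY_OP - → 3 - 2 = 1. Stack: [1]
STORE_FAST z → z=1. Stack: []
LOAD_CONST → push 2. Stack: [2]
LOAD_FAST a → push 29. Stack: [2, 29]
BINARY_OP - → 2 - 29 = -27. Stack: [-27]
LOAD_FAST k → push 1. Stack: [-27, 1]
LOAD_CONST → push 11. Stack: [-27, 1, 11]
BINARY_OP ^ → 1 ^ 11 = 10. Stack: [-27, 10]
BINARY_OP + → -27 + 10 = -17. Stack: [-17]
STORE_FAST q → q=-17. Stack: []
LOAD_FAST k → push 1. Stack: [1]
LOAD_CONST → push 2. Stack: [1, 2]
BINARY_OP - → 1 - 2 = -1. Stack: [-1]
STORE_FAST r → r=-1. Stack: []
LOAD_FAST k → push 1. Stack: [1]
LOAD_CONST → push 3. Stack: [1, 3]
BINARY_OP >> → 1 >> 3 = 0. Stack: [0]
LOAD_CONST → push 10. Stack: [0, 10]
LOAD_FAST r → push -1. Stack: [0, 10, -1]
BINARY_OP + → 10 + -1 = 9. Stack: [0, 9]
BINARY_OP ^ → 0 ^ 9 = 9. Stack: [9]
STORE_FAST z → z=9. Stack: []
LOAD_FAST q → push -17. Stack: [-17]
RETURN_VALUE → return -17.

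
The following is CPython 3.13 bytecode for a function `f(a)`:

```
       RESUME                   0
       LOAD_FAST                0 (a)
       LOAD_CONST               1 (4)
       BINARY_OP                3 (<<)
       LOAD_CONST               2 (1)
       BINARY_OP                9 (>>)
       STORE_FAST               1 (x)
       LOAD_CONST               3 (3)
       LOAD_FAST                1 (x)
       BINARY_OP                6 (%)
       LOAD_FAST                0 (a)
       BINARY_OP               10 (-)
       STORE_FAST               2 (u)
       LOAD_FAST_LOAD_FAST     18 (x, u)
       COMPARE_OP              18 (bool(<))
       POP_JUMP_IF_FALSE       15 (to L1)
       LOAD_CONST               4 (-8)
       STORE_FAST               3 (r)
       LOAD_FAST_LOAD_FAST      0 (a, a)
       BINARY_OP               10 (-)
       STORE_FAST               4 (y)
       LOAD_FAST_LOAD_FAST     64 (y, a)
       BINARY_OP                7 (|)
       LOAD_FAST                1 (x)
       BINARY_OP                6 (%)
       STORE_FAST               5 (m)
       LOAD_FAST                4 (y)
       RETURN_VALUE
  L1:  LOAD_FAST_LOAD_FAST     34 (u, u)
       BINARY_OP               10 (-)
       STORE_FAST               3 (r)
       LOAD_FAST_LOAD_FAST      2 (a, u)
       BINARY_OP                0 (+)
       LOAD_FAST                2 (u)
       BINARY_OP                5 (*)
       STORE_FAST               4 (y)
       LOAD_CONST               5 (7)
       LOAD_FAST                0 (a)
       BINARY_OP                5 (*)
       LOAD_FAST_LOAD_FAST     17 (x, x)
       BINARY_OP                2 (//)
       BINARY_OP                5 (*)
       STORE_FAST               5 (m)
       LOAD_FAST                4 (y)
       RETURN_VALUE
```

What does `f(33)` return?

LOAD_FAST a → push 33. Stack: [33]
LOAD_CONST → push 4. Stack: [33, 4]
BINARY_OP << → 33 << 4 = 528. Stack: [528]
LOAD_CONST → push 1. Stack: [528, 1]
BINARY_OP >> → 528 >> 1 = 264. Stack: [264]
STORE_FAST x → x=264. Stack: []
LOAD_CONST → push 3. Stack: [3]
LOAD_FAST x → push 264. Stack: [3, 264]
BINARY_OP % → 3 % 264 = 3. Stack: [3]
LOAD_FAST a → push 33. Stack: [3, 33]
BINARY_OP - → 3 - 33 = -30. Stack: [-30]
STORE_FAST u → u=-30. Stack: []
LOAD_FAST_LOAD_FAST x,u → push 264,-30. Stack: [264, -30]
COMPARE_OP bool(<) → 264 vs -30 = False. Stack: [False]
POP_JUMP_IF_FALSE → pop False; jump. Stack: []
LOAD_FAST_LOAD_FAST u,u → push -30,-30. Stack: [-30, -30]
BINARY_OP - → -30 - -30 = 0. Stack: [0]
STORE_FAST r → r=0. Stack: []
LOAD_FAST_LOAD_FAST a,u → push 33,-30. Stack: [33, -30]
BINARY_OP + → 33 + -30 = 3. Stack: [3]
LOAD_FAST u → push -30. Stack: [3, -30]
BINARY_OP * → 3 * -30 = -90. Stack: [-90]
STORE_FAST y → y=-90. Stack: []
LOAD_CONST → push 7. Stack: [7]
LOAD_FAST a → push 33. Stack: [7, 33]
BINARY_OP * → 7 * 33 = 231. Stack: [231]
LOAD_FAST_LOAD_FAST x,x → push 264,264. Stack: [231, 264, 264]
BINARY_OP // → 264 // 264 = 1. Stack: [231, 1]
BINARY_OP * → 231 * 1 = 231. Stack: [231]
STORE_FAST m → m=231. Stack: []
LOAD_FAST y → push -90. Stack: [-90]
RETURN_VALUE → return -90.

-90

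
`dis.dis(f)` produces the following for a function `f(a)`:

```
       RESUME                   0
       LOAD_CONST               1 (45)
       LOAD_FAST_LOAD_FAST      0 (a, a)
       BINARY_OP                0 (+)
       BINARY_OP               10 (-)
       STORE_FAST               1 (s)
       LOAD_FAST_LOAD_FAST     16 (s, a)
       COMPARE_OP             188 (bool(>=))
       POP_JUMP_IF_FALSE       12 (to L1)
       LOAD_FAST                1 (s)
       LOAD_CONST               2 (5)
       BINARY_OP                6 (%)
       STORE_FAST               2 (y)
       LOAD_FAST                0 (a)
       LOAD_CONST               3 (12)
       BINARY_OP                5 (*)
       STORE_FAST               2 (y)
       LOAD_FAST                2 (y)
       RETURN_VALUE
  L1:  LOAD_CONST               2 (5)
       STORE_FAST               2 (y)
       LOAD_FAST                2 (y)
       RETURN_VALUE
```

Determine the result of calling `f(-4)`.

LOAD_CONST → push 45. Stack: [45]
LOAD_FAST_LOAD_FAST a,a → push -4,-4. Stack: [45, -4, -4]
BINARY_OP + → -4 + -4 = -8. Stack: [45, -8]
BINARY_OP - → 45 - -8 = 53. Stack: [53]
STORE_FAST s → s=53. Stack: []
LOAD_FAST_LOAD_FAST s,a → push 53,-4. Stack: [53, -4]
COMPARE_OP bool(>=) → 53 vs -4 = True. Stack: [True]
POP_JUMP_IF_FALSE → pop True; no jump. Stack: []
LOAD_FAST s → push 53. Stack: [53]
LOAD_CONST → push 5. Stack: [53, 5]
BINARY_OP % → 53 % 5 = 3. Stack: [3]
STORE_FAST y → y=3. Stack: []
LOAD_FAST a → push -4. Stack: [-4]
LOAD_CONST → push 12. Stack: [-4, 12]
BINARY_OP * → -4 * 12 = -48. Stack: [-48]
STORE_FAST y → y=-48. Stack: []
LOAD_FAST y → push -48. Stack: [-48]
RETURN_VALUE → return -48.

-48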